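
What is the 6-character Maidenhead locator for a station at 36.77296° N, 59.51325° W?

Offset from 180°W / 90°S: lon 120.4868°, lat 126.7730°.
Field (20°×10°, letters A–R): lon ⌊120.4868/20⌋ = 6 → G; lat ⌊126.7730/10⌋ = 12 → M.
Square (2°×1°, digits 0–9): lon ⌊0.4868/2⌋ = 0; lat ⌊6.7730/1⌋ = 6.
Subsquare (5′×2.5′, letters a–x): lon ⌊0.4868/0.0833333⌋ = 5 → f; lat ⌊0.7730/0.0416667⌋ = 18 → s.

GM06fs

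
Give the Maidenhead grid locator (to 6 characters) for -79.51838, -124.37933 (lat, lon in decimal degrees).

Shift to the Maidenhead origin (180°W, 90°S): lon 55.6207, lat 10.4816.
Field: lon ⌊55.6207/20⌋ = 2 → C; lat ⌊10.4816/10⌋ = 1 → B.
Square: lon ⌊15.6207/2⌋ = 7; lat ⌊0.4816/1⌋ = 0.
Subsquare: lon ⌊1.6207/0.0833333⌋ = 19 → t; lat ⌊0.4816/0.0416667⌋ = 11 → l.

CB70tl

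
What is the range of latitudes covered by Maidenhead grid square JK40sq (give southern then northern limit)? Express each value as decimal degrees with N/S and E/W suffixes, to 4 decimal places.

10.6667° N, 10.7083° N

Field J=9, K=10: +9·20° lon, +10·10° lat → SW at lon 0°, lat 10°.
Square 4, 0: +4·2° lon, +0·1° lat → SW at lon 8°, lat 10°.
Subsquare s=18, q=16: +18·0.0833333° lon, +16·0.0416667° lat → SW at lon 9.5°, lat 10.6667°.
Cell spans 0.0833333° lon × 0.0416667° lat.
south 10.6667° N, north 10.7083° N.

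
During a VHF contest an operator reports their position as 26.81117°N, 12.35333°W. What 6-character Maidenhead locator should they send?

IL36tt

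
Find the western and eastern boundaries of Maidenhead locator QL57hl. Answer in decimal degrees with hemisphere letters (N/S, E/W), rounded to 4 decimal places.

Field Q=16, L=11: +16·20° lon, +11·10° lat → SW at lon 140°, lat 20°.
Square 5, 7: +5·2° lon, +7·1° lat → SW at lon 150°, lat 27°.
Subsquare h=7, l=11: +7·0.0833333° lon, +11·0.0416667° lat → SW at lon 150.583°, lat 27.4583°.
Cell spans 0.0833333° lon × 0.0416667° lat.
west 150.5833° E, east 150.6667° E.

150.5833° E, 150.6667° E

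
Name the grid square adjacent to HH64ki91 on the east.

HH64li01

Longitude extended square 9; +1 → 10, wraps to 0, carry into subsquare.
Longitude subsquare k = 10; +1 → 11 = l.
The latitude characters are unchanged.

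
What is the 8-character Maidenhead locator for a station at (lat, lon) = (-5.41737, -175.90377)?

Shift to the Maidenhead origin (180°W, 90°S): lon 4.09623, lat 84.58263.
Field (20°×10°, letters A–R): 4.09623/20 → 0 → A, 84.58263/10 → 8 → I; chars AI.
Square (2°×1°, digits 0–9): 4.09623/2 → 2, 4.58263/1 → 4; chars 24.
Subsquare (5′×2.5′, letters a–x): 0.09623/0.0833333 → 1 → b, 0.58263/0.0416667 → 13 → n; chars bn.
Extended square (30″×15″, digits 0–9): 0.01290/0.00833333 → 1, 0.04096/0.00416667 → 9; chars 19.

AI24bn19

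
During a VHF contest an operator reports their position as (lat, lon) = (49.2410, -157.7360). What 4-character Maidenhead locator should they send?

BN19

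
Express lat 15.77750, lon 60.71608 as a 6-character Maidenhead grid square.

MK05is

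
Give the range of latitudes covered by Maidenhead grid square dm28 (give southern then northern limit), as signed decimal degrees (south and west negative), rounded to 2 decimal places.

Field D=3, M=12: +3·20° lon, +12·10° lat → SW at lon -120°, lat 30°.
Square 2, 8: +2·2° lon, +8·1° lat → SW at lon -116°, lat 38°.
Cell spans 2° lon × 1° lat.
south 38.00, north 39.00.

38.00, 39.00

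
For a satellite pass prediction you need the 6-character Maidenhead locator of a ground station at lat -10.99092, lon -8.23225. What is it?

IH59va

Shift to the Maidenhead origin (180°W, 90°S): lon 171.7678, lat 79.0091.
Field: 171.7678/20 → 8 → I, 79.0091/10 → 7 → H; chars IH.
Square: 11.7678/2 → 5, 9.0091/1 → 9; chars 59.
Subsquare: 1.7678/0.0833333 → 21 → v, 0.0091/0.0416667 → 0 → a; chars va.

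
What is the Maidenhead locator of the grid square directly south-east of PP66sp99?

PP66tp08

Longitude extended square 9; +1 → 10, wraps to 0, carry into subsquare.
Longitude subsquare s = 18; +1 → 19 = t.
Latitude extended square 9; −1 → 8.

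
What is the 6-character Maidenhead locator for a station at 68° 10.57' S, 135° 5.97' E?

PC71nt

Add 180° to longitude and 90° to latitude: 315.0995, 21.8238.
Field (20°×10°, letters A–R): lon ⌊315.0995/20⌋ = 15 → P; lat ⌊21.8238/10⌋ = 2 → C.
Square (2°×1°, digits 0–9): lon ⌊15.0995/2⌋ = 7; lat ⌊1.8238/1⌋ = 1.
Subsquare (5′×2.5′, letters a–x): lon ⌊1.0995/0.0833333⌋ = 13 → n; lat ⌊0.8238/0.0416667⌋ = 19 → t.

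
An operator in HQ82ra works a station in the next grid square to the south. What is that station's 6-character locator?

HQ81rx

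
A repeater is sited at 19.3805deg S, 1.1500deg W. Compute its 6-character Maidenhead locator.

IH90ko

Add 180° to longitude and 90° to latitude: 178.8500, 70.6195.
Field: 178.8500/20 → 8 → I, 70.6195/10 → 7 → H; chars IH.
Square: 18.8500/2 → 9, 0.6195/1 → 0; chars 90.
Subsquare: 0.8500/0.0833333 → 10 → k, 0.6195/0.0416667 → 14 → o; chars ko.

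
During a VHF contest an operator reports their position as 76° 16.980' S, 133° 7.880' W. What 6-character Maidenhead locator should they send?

Offset from 180°W / 90°S: lon 46.8687°, lat 13.7170°.
Field: 46.8687/20 → 2 → C, 13.7170/10 → 1 → B; chars CB.
Square: 6.8687/2 → 3, 3.7170/1 → 3; chars 33.
Subsquare: 0.8687/0.0833333 → 10 → k, 0.7170/0.0416667 → 17 → r; chars kr.

CB33kr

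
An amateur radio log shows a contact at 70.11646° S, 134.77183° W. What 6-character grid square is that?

CB29ov

Shift to the Maidenhead origin (180°W, 90°S): lon 45.2282, lat 19.8835.
Field (20°×10°, letters A–R): lon ⌊45.2282/20⌋ = 2 → C; lat ⌊19.8835/10⌋ = 1 → B.
Square (2°×1°, digits 0–9): lon ⌊5.2282/2⌋ = 2; lat ⌊9.8835/1⌋ = 9.
Subsquare (5′×2.5′, letters a–x): lon ⌊1.2282/0.0833333⌋ = 14 → o; lat ⌊0.8835/0.0416667⌋ = 21 → v.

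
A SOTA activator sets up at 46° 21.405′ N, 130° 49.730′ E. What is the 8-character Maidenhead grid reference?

PN56ji95

Add 180° to longitude and 90° to latitude: 310.82883, 136.35675.
Field (20°×10°, letters A–R): lon ⌊310.82883/20⌋ = 15 → P; lat ⌊136.35675/10⌋ = 13 → N.
Square (2°×1°, digits 0–9): lon ⌊10.82883/2⌋ = 5; lat ⌊6.35675/1⌋ = 6.
Subsquare (5′×2.5′, letters a–x): lon ⌊0.82883/0.0833333⌋ = 9 → j; lat ⌊0.35675/0.0416667⌋ = 8 → i.
Extended square (30″×15″, digits 0–9): lon ⌊0.07883/0.00833333⌋ = 9; lat ⌊0.02342/0.00416667⌋ = 5.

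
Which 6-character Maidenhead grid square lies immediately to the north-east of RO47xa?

RO57ab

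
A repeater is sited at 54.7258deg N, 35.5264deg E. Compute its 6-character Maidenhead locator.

Offset from 180°W / 90°S: lon 215.5264°, lat 144.7258°.
Field: lon ⌊215.5264/20⌋ = 10 → K; lat ⌊144.7258/10⌋ = 14 → O.
Square: lon ⌊15.5264/2⌋ = 7; lat ⌊4.7258/1⌋ = 4.
Subsquare: lon ⌊1.5264/0.0833333⌋ = 18 → s; lat ⌊0.7258/0.0416667⌋ = 17 → r.

KO74sr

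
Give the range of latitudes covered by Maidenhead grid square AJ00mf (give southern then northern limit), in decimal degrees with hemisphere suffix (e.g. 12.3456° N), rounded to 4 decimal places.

Field A=0, J=9: +0·20° lon, +9·10° lat → SW at lon -180°, lat 0°.
Square 0, 0: +0·2° lon, +0·1° lat → SW at lon -180°, lat 0°.
Subsquare m=12, f=5: +12·0.0833333° lon, +5·0.0416667° lat → SW at lon -179°, lat 0.208333°.
Cell spans 0.0833333° lon × 0.0416667° lat.
south 0.2083° N, north 0.2500° N.

0.2083° N, 0.2500° N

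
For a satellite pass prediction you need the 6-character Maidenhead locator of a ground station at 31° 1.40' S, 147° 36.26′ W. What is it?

BF68ex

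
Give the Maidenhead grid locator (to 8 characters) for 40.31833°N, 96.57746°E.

Shift to the Maidenhead origin (180°W, 90°S): lon 276.57746, lat 130.31833.
Field (20°×10°, letters A–R): 276.57746/20 → 13 → N, 130.31833/10 → 13 → N; chars NN.
Square (2°×1°, digits 0–9): 16.57746/2 → 8, 0.31833/1 → 0; chars 80.
Subsquare (5′×2.5′, letters a–x): 0.57746/0.0833333 → 6 → g, 0.31833/0.0416667 → 7 → h; chars gh.
Extended square (30″×15″, digits 0–9): 0.07746/0.00833333 → 9, 0.02666/0.00416667 → 6; chars 96.

NN80gh96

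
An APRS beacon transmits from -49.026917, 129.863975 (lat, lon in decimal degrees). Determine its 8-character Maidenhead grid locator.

PE40wx33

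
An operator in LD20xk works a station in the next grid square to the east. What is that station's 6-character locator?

LD30ak

Longitude subsquare x = 23; +1 → 24, wraps to 0 = a, carry into square.
Longitude square 2; +1 → 3.
The latitude characters are unchanged.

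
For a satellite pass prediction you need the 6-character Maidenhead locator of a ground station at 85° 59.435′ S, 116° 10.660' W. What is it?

DA14va

Add 180° to longitude and 90° to latitude: 63.8223, 4.0094.
Field (20°×10°, letters A–R): lon ⌊63.8223/20⌋ = 3 → D; lat ⌊4.0094/10⌋ = 0 → A.
Square (2°×1°, digits 0–9): lon ⌊3.8223/2⌋ = 1; lat ⌊4.0094/1⌋ = 4.
Subsquare (5′×2.5′, letters a–x): lon ⌊1.8223/0.0833333⌋ = 21 → v; lat ⌊0.0094/0.0416667⌋ = 0 → a.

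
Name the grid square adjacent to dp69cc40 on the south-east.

DP69cb59

Longitude extended square 4; +1 → 5.
Latitude extended square 0; −1 → -1, wraps to 9, carry into subsquare.
Latitude subsquare c = 2; −1 → 1 = b.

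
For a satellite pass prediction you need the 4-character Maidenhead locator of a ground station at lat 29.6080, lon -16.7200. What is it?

Add 180° to longitude and 90° to latitude: 163.28, 119.61.
Field: 163.28/20 → 8 → I, 119.61/10 → 11 → L; chars IL.
Square: 3.28/2 → 1, 9.61/1 → 9; chars 19.

IL19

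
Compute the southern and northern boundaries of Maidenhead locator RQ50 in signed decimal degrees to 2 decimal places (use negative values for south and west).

70.00, 71.00

Field R=17, Q=16: +17·20° lon, +16·10° lat → SW at lon 160°, lat 70°.
Square 5, 0: +5·2° lon, +0·1° lat → SW at lon 170°, lat 70°.
Cell spans 2° lon × 1° lat.
south 70.00, north 71.00.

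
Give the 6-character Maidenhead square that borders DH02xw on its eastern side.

DH12aw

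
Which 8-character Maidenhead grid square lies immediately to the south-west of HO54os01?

HO54ns90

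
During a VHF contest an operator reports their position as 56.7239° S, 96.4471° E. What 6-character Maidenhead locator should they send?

ND83fg

Add 180° to longitude and 90° to latitude: 276.4471, 33.2761.
Field (20°×10°, letters A–R): 276.4471/20 → 13 → N, 33.2761/10 → 3 → D; chars ND.
Square (2°×1°, digits 0–9): 16.4471/2 → 8, 3.2761/1 → 3; chars 83.
Subsquare (5′×2.5′, letters a–x): 0.4471/0.0833333 → 5 → f, 0.2761/0.0416667 → 6 → g; chars fg.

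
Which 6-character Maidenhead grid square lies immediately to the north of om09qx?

Latitude subsquare x = 23; +1 → 24, wraps to 0 = a, carry into square.
Latitude square 9; +1 → 10, wraps to 0, carry into field.
Latitude field M = 12; +1 → 13 = N.
The longitude characters are unchanged.

ON00qa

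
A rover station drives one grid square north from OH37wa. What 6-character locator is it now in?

OH37wb

Latitude subsquare a = 0; +1 → 1 = b.
The longitude characters are unchanged.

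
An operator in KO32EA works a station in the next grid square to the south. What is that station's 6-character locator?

KO31ex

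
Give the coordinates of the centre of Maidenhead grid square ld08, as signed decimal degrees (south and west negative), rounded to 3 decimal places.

Field L=11, D=3: +11·20° lon, +3·10° lat → SW at lon 40°, lat -60°.
Square 0, 8: +0·2° lon, +8·1° lat → SW at lon 40°, lat -52°.
Cell spans 2° lon × 1° lat. Centre is SW corner plus half of each.
latitude -51.500, longitude 41.000.

-51.500, 41.000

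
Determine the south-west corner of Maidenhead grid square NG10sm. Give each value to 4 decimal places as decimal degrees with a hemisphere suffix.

Field N=13, G=6: +13·20° lon, +6·10° lat → SW at lon 80°, lat -30°.
Square 1, 0: +1·2° lon, +0·1° lat → SW at lon 82°, lat -30°.
Subsquare s=18, m=12: +18·0.0833333° lon, +12·0.0416667° lat → SW at lon 83.5°, lat -29.5°.
latitude 29.5000° S, longitude 83.5000° E.

29.5000° S, 83.5000° E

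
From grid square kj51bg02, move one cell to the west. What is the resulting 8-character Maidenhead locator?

Longitude extended square 0; −1 → -1, wraps to 9, carry into subsquare.
Longitude subsquare b = 1; −1 → 0 = a.
The latitude characters are unchanged.

KJ51ag92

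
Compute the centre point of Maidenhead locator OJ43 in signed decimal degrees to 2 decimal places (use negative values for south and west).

3.50, 109.00

Field O=14, J=9: +14·20° lon, +9·10° lat → SW at lon 100°, lat 0°.
Square 4, 3: +4·2° lon, +3·1° lat → SW at lon 108°, lat 3°.
Cell spans 2° lon × 1° lat. Centre is SW corner plus half of each.
latitude 3.50, longitude 109.00.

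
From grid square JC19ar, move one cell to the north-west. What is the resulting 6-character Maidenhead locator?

JC09xs

Longitude subsquare a = 0; −1 → -1, wraps to 23 = x, carry into square.
Longitude square 1; −1 → 0.
Latitude subsquare r = 17; +1 → 18 = s.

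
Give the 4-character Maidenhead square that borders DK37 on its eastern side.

Longitude square 3; +1 → 4.
The latitude characters are unchanged.

DK47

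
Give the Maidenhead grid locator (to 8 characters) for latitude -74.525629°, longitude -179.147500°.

Shift to the Maidenhead origin (180°W, 90°S): lon 0.85250, lat 15.47437.
Field: lon ⌊0.85250/20⌋ = 0 → A; lat ⌊15.47437/10⌋ = 1 → B.
Square: lon ⌊0.85250/2⌋ = 0; lat ⌊5.47437/1⌋ = 5.
Subsquare: lon ⌊0.85250/0.0833333⌋ = 10 → k; lat ⌊0.47437/0.0416667⌋ = 11 → l.
Extended square: lon ⌊0.01917/0.00833333⌋ = 2; lat ⌊0.01604/0.00416667⌋ = 3.

AB05kl23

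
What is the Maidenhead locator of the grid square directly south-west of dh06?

CH95

Longitude square 0; −1 → -1, wraps to 9, carry into field.
Longitude field D = 3; −1 → 2 = C.
Latitude square 6; −1 → 5.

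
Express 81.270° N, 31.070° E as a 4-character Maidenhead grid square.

Shift to the Maidenhead origin (180°W, 90°S): lon 211.07, lat 171.27.
Field: 211.07/20 → 10 → K, 171.27/10 → 17 → R; chars KR.
Square: 11.07/2 → 5, 1.27/1 → 1; chars 51.

KR51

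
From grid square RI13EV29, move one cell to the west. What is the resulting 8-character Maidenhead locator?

Longitude extended square 2; −1 → 1.
The latitude characters are unchanged.

RI13ev19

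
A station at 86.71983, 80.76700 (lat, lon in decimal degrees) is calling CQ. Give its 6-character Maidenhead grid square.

Offset from 180°W / 90°S: lon 260.7670°, lat 176.7198°.
Field: 260.7670/20 → 13 → N, 176.7198/10 → 17 → R; chars NR.
Square: 0.7670/2 → 0, 6.7198/1 → 6; chars 06.
Subsquare: 0.7670/0.0833333 → 9 → j, 0.7198/0.0416667 → 17 → r; chars jr.

NR06jr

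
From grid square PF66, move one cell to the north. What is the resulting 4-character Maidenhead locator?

PF67

Latitude square 6; +1 → 7.
The longitude characters are unchanged.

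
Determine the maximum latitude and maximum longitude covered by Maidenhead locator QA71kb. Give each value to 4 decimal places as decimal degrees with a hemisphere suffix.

Field Q=16, A=0: +16·20° lon, +0·10° lat → SW at lon 140°, lat -90°.
Square 7, 1: +7·2° lon, +1·1° lat → SW at lon 154°, lat -89°.
Subsquare k=10, b=1: +10·0.0833333° lon, +1·0.0416667° lat → SW at lon 154.833°, lat -88.9583°.
Cell spans 0.0833333° lon × 0.0416667° lat. NE corner is SW corner plus one full cell.
latitude 88.9167° S, longitude 154.9167° E.

88.9167° S, 154.9167° E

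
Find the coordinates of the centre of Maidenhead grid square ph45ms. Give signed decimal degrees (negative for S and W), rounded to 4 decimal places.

Field P=15, H=7: +15·20° lon, +7·10° lat → SW at lon 120°, lat -20°.
Square 4, 5: +4·2° lon, +5·1° lat → SW at lon 128°, lat -15°.
Subsquare m=12, s=18: +12·0.0833333° lon, +18·0.0416667° lat → SW at lon 129°, lat -14.25°.
Cell spans 0.0833333° lon × 0.0416667° lat. Centre is SW corner plus half of each.
latitude -14.2292, longitude 129.0417.

-14.2292, 129.0417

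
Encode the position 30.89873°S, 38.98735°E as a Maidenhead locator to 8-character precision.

KF99lc84

Offset from 180°W / 90°S: lon 218.98735°, lat 59.10127°.
Field: lon ⌊218.98735/20⌋ = 10 → K; lat ⌊59.10127/10⌋ = 5 → F.
Square: lon ⌊18.98735/2⌋ = 9; lat ⌊9.10127/1⌋ = 9.
Subsquare: lon ⌊0.98735/0.0833333⌋ = 11 → l; lat ⌊0.10127/0.0416667⌋ = 2 → c.
Extended square: lon ⌊0.07068/0.00833333⌋ = 8; lat ⌊0.01794/0.00416667⌋ = 4.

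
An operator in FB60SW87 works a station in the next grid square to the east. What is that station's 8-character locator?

FB60sw97

Longitude extended square 8; +1 → 9.
The latitude characters are unchanged.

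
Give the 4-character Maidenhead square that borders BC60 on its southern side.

Latitude square 0; −1 → -1, wraps to 9, carry into field.
Latitude field C = 2; −1 → 1 = B.
The longitude characters are unchanged.

BB69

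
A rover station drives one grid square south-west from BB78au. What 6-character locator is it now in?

BB68xt

Longitude subsquare a = 0; −1 → -1, wraps to 23 = x, carry into square.
Longitude square 7; −1 → 6.
Latitude subsquare u = 20; −1 → 19 = t.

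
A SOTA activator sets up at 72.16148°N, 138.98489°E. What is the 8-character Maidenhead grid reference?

PQ92ld88

Shift to the Maidenhead origin (180°W, 90°S): lon 318.98489, lat 162.16148.
Field: lon ⌊318.98489/20⌋ = 15 → P; lat ⌊162.16148/10⌋ = 16 → Q.
Square: lon ⌊18.98489/2⌋ = 9; lat ⌊2.16148/1⌋ = 2.
Subsquare: lon ⌊0.98489/0.0833333⌋ = 11 → l; lat ⌊0.16148/0.0416667⌋ = 3 → d.
Extended square: lon ⌊0.06822/0.00833333⌋ = 8; lat ⌊0.03648/0.00416667⌋ = 8.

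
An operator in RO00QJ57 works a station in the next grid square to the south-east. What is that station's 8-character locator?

Longitude extended square 5; +1 → 6.
Latitude extended square 7; −1 → 6.

RO00qj66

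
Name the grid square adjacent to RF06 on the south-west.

Longitude square 0; −1 → -1, wraps to 9, carry into field.
Longitude field R = 17; −1 → 16 = Q.
Latitude square 6; −1 → 5.

QF95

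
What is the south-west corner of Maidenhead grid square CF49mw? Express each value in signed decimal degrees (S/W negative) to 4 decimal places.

-30.0833, -131.0000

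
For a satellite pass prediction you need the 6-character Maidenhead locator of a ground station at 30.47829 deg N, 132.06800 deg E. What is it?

Shift to the Maidenhead origin (180°W, 90°S): lon 312.0680, lat 120.4783.
Field: 312.0680/20 → 15 → P, 120.4783/10 → 12 → M; chars PM.
Square: 12.0680/2 → 6, 0.4783/1 → 0; chars 60.
Subsquare: 0.0680/0.0833333 → 0 → a, 0.4783/0.0416667 → 11 → l; chars al.

PM60al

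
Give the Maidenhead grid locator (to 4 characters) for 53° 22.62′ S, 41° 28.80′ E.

LD06

Offset from 180°W / 90°S: lon 221.48°, lat 36.62°.
Field: lon ⌊221.48/20⌋ = 11 → L; lat ⌊36.62/10⌋ = 3 → D.
Square: lon ⌊1.48/2⌋ = 0; lat ⌊6.62/1⌋ = 6.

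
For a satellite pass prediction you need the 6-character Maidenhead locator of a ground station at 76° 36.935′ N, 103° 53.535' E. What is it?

OQ16wo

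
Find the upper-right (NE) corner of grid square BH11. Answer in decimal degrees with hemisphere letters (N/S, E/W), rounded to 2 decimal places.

18.00° S, 156.00° W

Field B=1, H=7: +1·20° lon, +7·10° lat → SW at lon -160°, lat -20°.
Square 1, 1: +1·2° lon, +1·1° lat → SW at lon -158°, lat -19°.
Cell spans 2° lon × 1° lat. NE corner is SW corner plus one full cell.
latitude 18.00° S, longitude 156.00° W.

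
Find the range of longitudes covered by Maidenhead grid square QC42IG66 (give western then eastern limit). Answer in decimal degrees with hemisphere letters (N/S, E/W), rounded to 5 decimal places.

148.71667° E, 148.72500° E

Field Q=16, C=2: +16·20° lon, +2·10° lat → SW at lon 140°, lat -70°.
Square 4, 2: +4·2° lon, +2·1° lat → SW at lon 148°, lat -68°.
Subsquare i=8, g=6: +8·0.0833333° lon, +6·0.0416667° lat → SW at lon 148.667°, lat -67.75°.
Extended square 6, 6: +6·0.00833333° lon, +6·0.00416667° lat → SW at lon 148.717°, lat -67.725°.
Cell spans 0.00833333° lon × 0.00416667° lat.
west 148.71667° E, east 148.72500° E.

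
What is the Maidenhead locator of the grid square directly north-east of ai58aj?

Longitude subsquare a = 0; +1 → 1 = b.
Latitude subsquare j = 9; +1 → 10 = k.

AI58bk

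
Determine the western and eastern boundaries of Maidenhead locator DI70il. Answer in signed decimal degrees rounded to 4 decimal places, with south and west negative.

-105.3333, -105.2500

Field D=3, I=8: +3·20° lon, +8·10° lat → SW at lon -120°, lat -10°.
Square 7, 0: +7·2° lon, +0·1° lat → SW at lon -106°, lat -10°.
Subsquare i=8, l=11: +8·0.0833333° lon, +11·0.0416667° lat → SW at lon -105.333°, lat -9.54167°.
Cell spans 0.0833333° lon × 0.0416667° lat.
west -105.3333, east -105.2500.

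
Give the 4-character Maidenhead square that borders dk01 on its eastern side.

Longitude square 0; +1 → 1.
The latitude characters are unchanged.

DK11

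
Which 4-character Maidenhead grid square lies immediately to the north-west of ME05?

Longitude square 0; −1 → -1, wraps to 9, carry into field.
Longitude field M = 12; −1 → 11 = L.
Latitude square 5; +1 → 6.

LE96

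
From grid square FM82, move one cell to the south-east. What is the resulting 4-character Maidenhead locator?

FM91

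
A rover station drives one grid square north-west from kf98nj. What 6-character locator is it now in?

KF98mk

Longitude subsquare n = 13; −1 → 12 = m.
Latitude subsquare j = 9; +1 → 10 = k.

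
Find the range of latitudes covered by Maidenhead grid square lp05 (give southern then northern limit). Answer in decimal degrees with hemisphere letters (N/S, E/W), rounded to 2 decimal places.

65.00° N, 66.00° N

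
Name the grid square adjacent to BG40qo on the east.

BG40ro

Longitude subsquare q = 16; +1 → 17 = r.
The latitude characters are unchanged.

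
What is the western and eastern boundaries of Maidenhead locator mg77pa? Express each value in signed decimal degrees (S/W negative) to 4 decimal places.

75.2500, 75.3333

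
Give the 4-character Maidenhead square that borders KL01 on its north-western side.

Longitude square 0; −1 → -1, wraps to 9, carry into field.
Longitude field K = 10; −1 → 9 = J.
Latitude square 1; +1 → 2.

JL92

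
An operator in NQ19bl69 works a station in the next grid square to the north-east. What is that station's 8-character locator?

NQ19bm70

Longitude extended square 6; +1 → 7.
Latitude extended square 9; +1 → 10, wraps to 0, carry into subsquare.
Latitude subsquare l = 11; +1 → 12 = m.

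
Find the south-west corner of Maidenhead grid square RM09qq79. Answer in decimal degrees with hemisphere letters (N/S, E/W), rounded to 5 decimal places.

39.70417° N, 161.39167° E

Field R=17, M=12: +17·20° lon, +12·10° lat → SW at lon 160°, lat 30°.
Square 0, 9: +0·2° lon, +9·1° lat → SW at lon 160°, lat 39°.
Subsquare q=16, q=16: +16·0.0833333° lon, +16·0.0416667° lat → SW at lon 161.333°, lat 39.6667°.
Extended square 7, 9: +7·0.00833333° lon, +9·0.00416667° lat → SW at lon 161.392°, lat 39.7042°.
latitude 39.70417° N, longitude 161.39167° E.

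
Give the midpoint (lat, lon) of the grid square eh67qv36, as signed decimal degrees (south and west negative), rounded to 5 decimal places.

-12.09792, -86.63750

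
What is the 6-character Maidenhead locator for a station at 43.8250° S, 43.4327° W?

GE86ge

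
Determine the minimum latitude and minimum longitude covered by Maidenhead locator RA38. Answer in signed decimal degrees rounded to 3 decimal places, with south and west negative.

-82.000, 166.000

Field R=17, A=0: +17·20° lon, +0·10° lat → SW at lon 160°, lat -90°.
Square 3, 8: +3·2° lon, +8·1° lat → SW at lon 166°, lat -82°.
latitude -82.000, longitude 166.000.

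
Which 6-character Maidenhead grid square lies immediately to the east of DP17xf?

DP27af

Longitude subsquare x = 23; +1 → 24, wraps to 0 = a, carry into square.
Longitude square 1; +1 → 2.
The latitude characters are unchanged.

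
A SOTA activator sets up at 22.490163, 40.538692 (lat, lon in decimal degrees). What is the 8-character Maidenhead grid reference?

Shift to the Maidenhead origin (180°W, 90°S): lon 220.53869, lat 112.49016.
Field: 220.53869/20 → 11 → L, 112.49016/10 → 11 → L; chars LL.
Square: 0.53869/2 → 0, 2.49016/1 → 2; chars 02.
Subsquare: 0.53869/0.0833333 → 6 → g, 0.49016/0.0416667 → 11 → l; chars gl.
Extended square: 0.03869/0.00833333 → 4, 0.03183/0.00416667 → 7; chars 47.

LL02gl47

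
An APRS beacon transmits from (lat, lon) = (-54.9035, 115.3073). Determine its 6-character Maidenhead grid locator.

Offset from 180°W / 90°S: lon 295.3073°, lat 35.0965°.
Field: lon ⌊295.3073/20⌋ = 14 → O; lat ⌊35.0965/10⌋ = 3 → D.
Square: lon ⌊15.3073/2⌋ = 7; lat ⌊5.0965/1⌋ = 5.
Subsquare: lon ⌊1.3073/0.0833333⌋ = 15 → p; lat ⌊0.0965/0.0416667⌋ = 2 → c.

OD75pc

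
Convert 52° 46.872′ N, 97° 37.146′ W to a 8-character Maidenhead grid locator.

Shift to the Maidenhead origin (180°W, 90°S): lon 82.38090, lat 142.78120.
Field (20°×10°, letters A–R): 82.38090/20 → 4 → E, 142.78120/10 → 14 → O; chars EO.
Square (2°×1°, digits 0–9): 2.38090/2 → 1, 2.78120/1 → 2; chars 12.
Subsquare (5′×2.5′, letters a–x): 0.38090/0.0833333 → 4 → e, 0.78120/0.0416667 → 18 → s; chars es.
Extended square (30″×15″, digits 0–9): 0.04757/0.00833333 → 5, 0.03120/0.00416667 → 7; chars 57.

EO12es57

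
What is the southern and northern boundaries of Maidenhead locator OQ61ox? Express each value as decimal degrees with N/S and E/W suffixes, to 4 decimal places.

71.9583° N, 72.0000° N

Field O=14, Q=16: +14·20° lon, +16·10° lat → SW at lon 100°, lat 70°.
Square 6, 1: +6·2° lon, +1·1° lat → SW at lon 112°, lat 71°.
Subsquare o=14, x=23: +14·0.0833333° lon, +23·0.0416667° lat → SW at lon 113.167°, lat 71.9583°.
Cell spans 0.0833333° lon × 0.0416667° lat.
south 71.9583° N, north 72.0000° N.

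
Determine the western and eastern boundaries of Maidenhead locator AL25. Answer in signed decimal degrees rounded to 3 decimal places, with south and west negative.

-176.000, -174.000

Field A=0, L=11: +0·20° lon, +11·10° lat → SW at lon -180°, lat 20°.
Square 2, 5: +2·2° lon, +5·1° lat → SW at lon -176°, lat 25°.
Cell spans 2° lon × 1° lat.
west -176.000, east -174.000.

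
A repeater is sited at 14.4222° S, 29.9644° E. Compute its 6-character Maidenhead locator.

KH45xn

Offset from 180°W / 90°S: lon 209.9644°, lat 75.5778°.
Field (20°×10°, letters A–R): lon ⌊209.9644/20⌋ = 10 → K; lat ⌊75.5778/10⌋ = 7 → H.
Square (2°×1°, digits 0–9): lon ⌊9.9644/2⌋ = 4; lat ⌊5.5778/1⌋ = 5.
Subsquare (5′×2.5′, letters a–x): lon ⌊1.9644/0.0833333⌋ = 23 → x; lat ⌊0.5778/0.0416667⌋ = 13 → n.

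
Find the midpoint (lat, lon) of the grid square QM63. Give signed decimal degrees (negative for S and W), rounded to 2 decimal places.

33.50, 153.00

Field Q=16, M=12: +16·20° lon, +12·10° lat → SW at lon 140°, lat 30°.
Square 6, 3: +6·2° lon, +3·1° lat → SW at lon 152°, lat 33°.
Cell spans 2° lon × 1° lat. Centre is SW corner plus half of each.
latitude 33.50, longitude 153.00.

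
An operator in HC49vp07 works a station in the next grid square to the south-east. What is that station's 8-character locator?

Longitude extended square 0; +1 → 1.
Latitude extended square 7; −1 → 6.

HC49vp16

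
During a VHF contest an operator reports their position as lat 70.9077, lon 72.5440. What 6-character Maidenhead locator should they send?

Shift to the Maidenhead origin (180°W, 90°S): lon 252.5440, lat 160.9077.
Field: 252.5440/20 → 12 → M, 160.9077/10 → 16 → Q; chars MQ.
Square: 12.5440/2 → 6, 0.9077/1 → 0; chars 60.
Subsquare: 0.5440/0.0833333 → 6 → g, 0.9077/0.0416667 → 21 → v; chars gv.

MQ60gv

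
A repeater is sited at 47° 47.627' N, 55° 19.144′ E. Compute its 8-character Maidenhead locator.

LN77pt80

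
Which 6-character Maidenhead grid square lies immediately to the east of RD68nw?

RD68ow

Longitude subsquare n = 13; +1 → 14 = o.
The latitude characters are unchanged.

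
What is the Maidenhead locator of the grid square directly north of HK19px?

Latitude subsquare x = 23; +1 → 24, wraps to 0 = a, carry into square.
Latitude square 9; +1 → 10, wraps to 0, carry into field.
Latitude field K = 10; +1 → 11 = L.
The longitude characters are unchanged.

HL10pa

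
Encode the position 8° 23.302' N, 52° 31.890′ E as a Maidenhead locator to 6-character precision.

LJ68gj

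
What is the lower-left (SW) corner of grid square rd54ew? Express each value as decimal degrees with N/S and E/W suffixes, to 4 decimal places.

Field R=17, D=3: +17·20° lon, +3·10° lat → SW at lon 160°, lat -60°.
Square 5, 4: +5·2° lon, +4·1° lat → SW at lon 170°, lat -56°.
Subsquare e=4, w=22: +4·0.0833333° lon, +22·0.0416667° lat → SW at lon 170.333°, lat -55.0833°.
latitude 55.0833° S, longitude 170.3333° E.

55.0833° S, 170.3333° E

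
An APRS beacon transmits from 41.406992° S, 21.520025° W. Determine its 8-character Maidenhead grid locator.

Shift to the Maidenhead origin (180°W, 90°S): lon 158.47997, lat 48.59301.
Field: 158.47997/20 → 7 → H, 48.59301/10 → 4 → E; chars HE.
Square: 18.47997/2 → 9, 8.59301/1 → 8; chars 98.
Subsquare: 0.47997/0.0833333 → 5 → f, 0.59301/0.0416667 → 14 → o; chars fo.
Extended square: 0.06331/0.00833333 → 7, 0.00967/0.00416667 → 2; chars 72.

HE98fo72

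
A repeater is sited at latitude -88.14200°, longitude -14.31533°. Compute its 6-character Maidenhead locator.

Add 180° to longitude and 90° to latitude: 165.6847, 1.8580.
Field: 165.6847/20 → 8 → I, 1.8580/10 → 0 → A; chars IA.
Square: 5.6847/2 → 2, 1.8580/1 → 1; chars 21.
Subsquare: 1.6847/0.0833333 → 20 → u, 0.8580/0.0416667 → 20 → u; chars uu.

IA21uu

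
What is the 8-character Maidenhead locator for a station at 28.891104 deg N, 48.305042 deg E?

LL48dv63

Add 180° to longitude and 90° to latitude: 228.30504, 118.89110.
Field: lon ⌊228.30504/20⌋ = 11 → L; lat ⌊118.89110/10⌋ = 11 → L.
Square: lon ⌊8.30504/2⌋ = 4; lat ⌊8.89110/1⌋ = 8.
Subsquare: lon ⌊0.30504/0.0833333⌋ = 3 → d; lat ⌊0.89110/0.0416667⌋ = 21 → v.
Extended square: lon ⌊0.05504/0.00833333⌋ = 6; lat ⌊0.01610/0.00416667⌋ = 3.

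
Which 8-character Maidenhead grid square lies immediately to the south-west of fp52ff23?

FP52ff12

Longitude extended square 2; −1 → 1.
Latitude extended square 3; −1 → 2.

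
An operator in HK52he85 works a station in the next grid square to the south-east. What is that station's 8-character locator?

Longitude extended square 8; +1 → 9.
Latitude extended square 5; −1 → 4.

HK52he94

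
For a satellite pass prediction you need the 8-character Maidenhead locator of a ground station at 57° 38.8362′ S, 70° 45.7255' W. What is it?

FD42oi84

Shift to the Maidenhead origin (180°W, 90°S): lon 109.23791, lat 32.35273.
Field: lon ⌊109.23791/20⌋ = 5 → F; lat ⌊32.35273/10⌋ = 3 → D.
Square: lon ⌊9.23791/2⌋ = 4; lat ⌊2.35273/1⌋ = 2.
Subsquare: lon ⌊1.23791/0.0833333⌋ = 14 → o; lat ⌊0.35273/0.0416667⌋ = 8 → i.
Extended square: lon ⌊0.07124/0.00833333⌋ = 8; lat ⌊0.01940/0.00416667⌋ = 4.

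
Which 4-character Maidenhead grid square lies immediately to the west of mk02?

LK92

Longitude square 0; −1 → -1, wraps to 9, carry into field.
Longitude field M = 12; −1 → 11 = L.
The latitude characters are unchanged.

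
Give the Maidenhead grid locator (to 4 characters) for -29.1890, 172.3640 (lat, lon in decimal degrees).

Add 180° to longitude and 90° to latitude: 352.36, 60.81.
Field (20°×10°, letters A–R): lon ⌊352.36/20⌋ = 17 → R; lat ⌊60.81/10⌋ = 6 → G.
Square (2°×1°, digits 0–9): lon ⌊12.36/2⌋ = 6; lat ⌊0.81/1⌋ = 0.

RG60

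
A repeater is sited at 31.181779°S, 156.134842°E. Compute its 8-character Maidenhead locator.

Offset from 180°W / 90°S: lon 336.13484°, lat 58.81822°.
Field: lon ⌊336.13484/20⌋ = 16 → Q; lat ⌊58.81822/10⌋ = 5 → F.
Square: lon ⌊16.13484/2⌋ = 8; lat ⌊8.81822/1⌋ = 8.
Subsquare: lon ⌊0.13484/0.0833333⌋ = 1 → b; lat ⌊0.81822/0.0416667⌋ = 19 → t.
Extended square: lon ⌊0.05151/0.00833333⌋ = 6; lat ⌊0.02655/0.00416667⌋ = 6.

QF88bt66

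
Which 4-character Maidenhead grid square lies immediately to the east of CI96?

Longitude square 9; +1 → 10, wraps to 0, carry into field.
Longitude field C = 2; +1 → 3 = D.
The latitude characters are unchanged.

DI06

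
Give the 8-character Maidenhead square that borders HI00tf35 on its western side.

HI00tf25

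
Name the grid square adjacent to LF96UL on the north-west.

LF96tm

Longitude subsquare u = 20; −1 → 19 = t.
Latitude subsquare l = 11; +1 → 12 = m.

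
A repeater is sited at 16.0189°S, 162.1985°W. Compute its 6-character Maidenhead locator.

Shift to the Maidenhead origin (180°W, 90°S): lon 17.8015, lat 73.9811.
Field: 17.8015/20 → 0 → A, 73.9811/10 → 7 → H; chars AH.
Square: 17.8015/2 → 8, 3.9811/1 → 3; chars 83.
Subsquare: 1.8015/0.0833333 → 21 → v, 0.9811/0.0416667 → 23 → x; chars vx.

AH83vx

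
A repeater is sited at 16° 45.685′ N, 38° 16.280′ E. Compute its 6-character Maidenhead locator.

KK96ds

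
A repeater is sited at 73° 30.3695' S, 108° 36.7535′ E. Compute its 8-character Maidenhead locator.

Shift to the Maidenhead origin (180°W, 90°S): lon 288.61256, lat 16.49384.
Field: 288.61256/20 → 14 → O, 16.49384/10 → 1 → B; chars OB.
Square: 8.61256/2 → 4, 6.49384/1 → 6; chars 46.
Subsquare: 0.61256/0.0833333 → 7 → h, 0.49384/0.0416667 → 11 → l; chars hl.
Extended square: 0.02923/0.00833333 → 3, 0.03551/0.00416667 → 8; chars 38.

OB46hl38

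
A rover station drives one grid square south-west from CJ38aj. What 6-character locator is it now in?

CJ28xi

Longitude subsquare a = 0; −1 → -1, wraps to 23 = x, carry into square.
Longitude square 3; −1 → 2.
Latitude subsquare j = 9; −1 → 8 = i.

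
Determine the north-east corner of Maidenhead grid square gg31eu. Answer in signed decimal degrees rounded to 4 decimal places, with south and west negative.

Field G=6, G=6: +6·20° lon, +6·10° lat → SW at lon -60°, lat -30°.
Square 3, 1: +3·2° lon, +1·1° lat → SW at lon -54°, lat -29°.
Subsquare e=4, u=20: +4·0.0833333° lon, +20·0.0416667° lat → SW at lon -53.6667°, lat -28.1667°.
Cell spans 0.0833333° lon × 0.0416667° lat. NE corner is SW corner plus one full cell.
latitude -28.1250, longitude -53.5833.

-28.1250, -53.5833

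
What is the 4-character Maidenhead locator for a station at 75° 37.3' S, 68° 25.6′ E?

MB44

Offset from 180°W / 90°S: lon 248.43°, lat 14.38°.
Field: lon ⌊248.43/20⌋ = 12 → M; lat ⌊14.38/10⌋ = 1 → B.
Square: lon ⌊8.43/2⌋ = 4; lat ⌊4.38/1⌋ = 4.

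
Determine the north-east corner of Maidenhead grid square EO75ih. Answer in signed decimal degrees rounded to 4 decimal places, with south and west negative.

Field E=4, O=14: +4·20° lon, +14·10° lat → SW at lon -100°, lat 50°.
Square 7, 5: +7·2° lon, +5·1° lat → SW at lon -86°, lat 55°.
Subsquare i=8, h=7: +8·0.0833333° lon, +7·0.0416667° lat → SW at lon -85.3333°, lat 55.2917°.
Cell spans 0.0833333° lon × 0.0416667° lat. NE corner is SW corner plus one full cell.
latitude 55.3333, longitude -85.2500.

55.3333, -85.2500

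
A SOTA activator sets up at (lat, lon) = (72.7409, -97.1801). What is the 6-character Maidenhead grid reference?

Offset from 180°W / 90°S: lon 82.8199°, lat 162.7409°.
Field: 82.8199/20 → 4 → E, 162.7409/10 → 16 → Q; chars EQ.
Square: 2.8199/2 → 1, 2.7409/1 → 2; chars 12.
Subsquare: 0.8199/0.0833333 → 9 → j, 0.7409/0.0416667 → 17 → r; chars jr.

EQ12jr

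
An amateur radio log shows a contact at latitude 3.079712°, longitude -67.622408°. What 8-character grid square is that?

FJ63eb59

Offset from 180°W / 90°S: lon 112.37759°, lat 93.07971°.
Field: lon ⌊112.37759/20⌋ = 5 → F; lat ⌊93.07971/10⌋ = 9 → J.
Square: lon ⌊12.37759/2⌋ = 6; lat ⌊3.07971/1⌋ = 3.
Subsquare: lon ⌊0.37759/0.0833333⌋ = 4 → e; lat ⌊0.07971/0.0416667⌋ = 1 → b.
Extended square: lon ⌊0.04426/0.00833333⌋ = 5; lat ⌊0.03805/0.00416667⌋ = 9.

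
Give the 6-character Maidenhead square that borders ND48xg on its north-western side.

Longitude subsquare x = 23; −1 → 22 = w.
Latitude subsquare g = 6; +1 → 7 = h.

ND48wh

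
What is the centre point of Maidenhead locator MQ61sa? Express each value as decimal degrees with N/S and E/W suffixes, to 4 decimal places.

Field M=12, Q=16: +12·20° lon, +16·10° lat → SW at lon 60°, lat 70°.
Square 6, 1: +6·2° lon, +1·1° lat → SW at lon 72°, lat 71°.
Subsquare s=18, a=0: +18·0.0833333° lon, +0·0.0416667° lat → SW at lon 73.5°, lat 71°.
Cell spans 0.0833333° lon × 0.0416667° lat. Centre is SW corner plus half of each.
latitude 71.0208° N, longitude 73.5417° E.

71.0208° N, 73.5417° E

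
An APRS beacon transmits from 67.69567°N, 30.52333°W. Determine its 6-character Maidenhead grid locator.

Add 180° to longitude and 90° to latitude: 149.4767, 157.6957.
Field (20°×10°, letters A–R): lon ⌊149.4767/20⌋ = 7 → H; lat ⌊157.6957/10⌋ = 15 → P.
Square (2°×1°, digits 0–9): lon ⌊9.4767/2⌋ = 4; lat ⌊7.6957/1⌋ = 7.
Subsquare (5′×2.5′, letters a–x): lon ⌊1.4767/0.0833333⌋ = 17 → r; lat ⌊0.6957/0.0416667⌋ = 16 → q.

HP47rq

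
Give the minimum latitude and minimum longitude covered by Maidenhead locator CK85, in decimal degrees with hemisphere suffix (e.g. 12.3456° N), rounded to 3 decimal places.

15.000° N, 124.000° W

Field C=2, K=10: +2·20° lon, +10·10° lat → SW at lon -140°, lat 10°.
Square 8, 5: +8·2° lon, +5·1° lat → SW at lon -124°, lat 15°.
latitude 15.000° N, longitude 124.000° W.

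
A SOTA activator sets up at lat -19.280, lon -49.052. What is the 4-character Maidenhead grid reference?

GH50

Offset from 180°W / 90°S: lon 130.95°, lat 70.72°.
Field (20°×10°, letters A–R): lon ⌊130.95/20⌋ = 6 → G; lat ⌊70.72/10⌋ = 7 → H.
Square (2°×1°, digits 0–9): lon ⌊10.95/2⌋ = 5; lat ⌊0.72/1⌋ = 0.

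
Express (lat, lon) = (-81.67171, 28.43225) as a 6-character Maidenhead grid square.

KA48fh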